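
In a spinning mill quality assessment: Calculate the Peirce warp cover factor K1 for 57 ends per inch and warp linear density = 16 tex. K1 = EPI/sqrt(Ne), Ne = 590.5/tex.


Formula: K1 = EPI / sqrt(Ne), with Ne = 590.5 / tex_warp
Step 1: Ne = 590.5 / 16 = 36.906
Step 2: sqrt(Ne) = sqrt(36.906) = 6.075
Step 3: K1 = 57 / 6.075 = 9.4

9.4


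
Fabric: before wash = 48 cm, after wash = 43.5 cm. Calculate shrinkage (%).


Formula: Shrinkage% = ((L_before - L_after) / L_before) * 100
Step 1: Shrinkage = 48 - 43.5 = 4.5 cm
Step 2: Shrinkage% = (4.5 / 48) * 100
Step 3: Shrinkage% = 0.09375 * 100 = 9.375% ≈ 9.4%

9.4%


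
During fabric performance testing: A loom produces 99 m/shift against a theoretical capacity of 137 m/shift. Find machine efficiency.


Formula: Efficiency% = (Actual output / Theoretical output) * 100
Efficiency% = (99 / 137) * 100
Efficiency% = 0.722628 * 100 = 72.2628% ≈ 72.3%

72.3%


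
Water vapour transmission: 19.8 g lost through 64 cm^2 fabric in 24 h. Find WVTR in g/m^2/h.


Formula: WVTR = mass_loss / (area * time)
Step 1: Convert area: 64 cm^2 = 0.0064 m^2
Step 2: WVTR = 19.8 g / (0.0064 m^2 * 24 h)
Step 3: WVTR = 19.8 / 0.1536 = 128.9 g/m^2/h

128.9 g/m^2/h


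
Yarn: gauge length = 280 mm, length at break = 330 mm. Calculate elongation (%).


Formula: Elongation (%) = ((L_break - L0) / L0) * 100
Step 1: Extension = 330 - 280 = 50 mm
Step 2: Elongation = (50 / 280) * 100
Step 3: Elongation = 0.178571 * 100 = 17.8571% ≈ 17.9%

17.9%


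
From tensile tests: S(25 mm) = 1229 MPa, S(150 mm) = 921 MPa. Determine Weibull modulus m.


Formula: m = ln(L1/L2) / ln(S2/S1)
Step 1: ln(L1/L2) = ln(25/150) = -1.79176
Step 2: S2/S1 = 921/1229 = 0.74939
Step 3: ln(S2/S1) = ln(0.74939) = -0.28850
Step 4: m = -1.79176 / -0.28850 = 6.21

6.21 (Weibull m)


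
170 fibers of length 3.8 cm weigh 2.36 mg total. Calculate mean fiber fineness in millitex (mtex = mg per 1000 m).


Formula: fineness (mtex) = mass (mg) / total length (km) = (mass_mg / total_length_m) * 1000
Step 1: Convert fiber length: 3.8 cm = 0.038 m
Step 2: Total fiber length = 170 * 0.038 = 6.46 m
Step 3: Linear density = 2.36 mg / 6.46 m = 0.3653 mg/m
Step 4: fineness = 0.3653 * 1000 = 365.3 mtex

365.3 mtex


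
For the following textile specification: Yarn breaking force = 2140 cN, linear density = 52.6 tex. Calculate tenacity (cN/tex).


Formula: Tenacity = Breaking force / Linear density
Tenacity = 2140 cN / 52.6 tex
Tenacity = 40.68 cN/tex

40.68 cN/tex


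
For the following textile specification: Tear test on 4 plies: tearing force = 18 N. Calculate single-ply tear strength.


Formula: Per-ply strength = Total force / Number of plies
Per-ply = 18 N / 4
Per-ply = 4.5 N

4.5 N


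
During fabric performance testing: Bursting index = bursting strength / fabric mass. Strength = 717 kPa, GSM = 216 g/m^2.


Formula: Bursting Index = Bursting Strength / Fabric GSM
BI = 717 kPa / 216 g/m^2
BI = 3.319 kPa/(g/m^2)

3.319 kPa/(g/m^2)


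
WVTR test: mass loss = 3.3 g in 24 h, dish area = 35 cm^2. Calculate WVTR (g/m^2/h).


Formula: WVTR = mass_loss / (area * time)
Step 1: Convert area: 35 cm^2 = 0.0035 m^2
Step 2: WVTR = 3.3 g / (0.0035 m^2 * 24 h)
Step 3: WVTR = 3.3 / 0.084 = 39.3 g/m^2/h

39.3 g/m^2/h


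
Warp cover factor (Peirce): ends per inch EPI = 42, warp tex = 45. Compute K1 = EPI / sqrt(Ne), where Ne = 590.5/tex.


Formula: K1 = EPI / sqrt(Ne), with Ne = 590.5 / tex_warp
Step 1: Ne = 590.5 / 45 = 13.122
Step 2: sqrt(Ne) = sqrt(13.122) = 3.6224
Step 3: K1 = 42 / 3.6224 = 11.6

11.6


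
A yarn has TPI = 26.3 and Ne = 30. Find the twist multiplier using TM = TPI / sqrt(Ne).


Formula: TM = TPI / sqrt(Ne)
Step 1: sqrt(Ne) = sqrt(30) = 5.4772
Step 2: TM = 26.3 / 5.4772 = 4.80

4.80 TM


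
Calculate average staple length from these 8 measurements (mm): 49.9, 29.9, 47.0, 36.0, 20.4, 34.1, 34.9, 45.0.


Formula: Mean = sum of lengths / count
Sum = 49.9 + 29.9 + 47.0 + 36.0 + 20.4 + 34.1 + 34.9 + 45.0
Sum = 297.2 mm
Mean = 297.2 / 8 = 37.15 mm

37.15 mm


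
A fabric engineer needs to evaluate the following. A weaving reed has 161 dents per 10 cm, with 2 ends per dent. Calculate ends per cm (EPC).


Formula: EPC = (dents per 10 cm * ends per dent) / 10
Step 1: Total ends per 10 cm = 161 * 2 = 322
Step 2: EPC = 322 / 10 = 32.2 ends/cm

32.2 ends/cm


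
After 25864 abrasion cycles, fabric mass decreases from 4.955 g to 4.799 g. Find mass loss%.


Formula: Mass loss% = ((m_before - m_after) / m_before) * 100
Step 1: Mass loss = 4.955 - 4.799 = 0.156 g
Step 2: Ratio = 0.156 / 4.955 = 0.0314834
Step 3: Mass loss% = 0.0314834 * 100 = 3.14834% ≈ 3.15%

3.15%


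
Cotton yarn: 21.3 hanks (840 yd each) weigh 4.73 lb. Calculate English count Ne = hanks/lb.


Formula: Ne = hanks / mass_lb
Substituting: Ne = 21.3 / 4.73
Ne = 4.5

4.5 Ne


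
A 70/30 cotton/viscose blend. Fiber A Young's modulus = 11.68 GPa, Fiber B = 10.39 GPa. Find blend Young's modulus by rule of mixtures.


Formula: Blend property = (fraction_A * property_A) + (fraction_B * property_B)
Step 1: Contribution A = 70/100 * 11.68 GPa = 8.176 GPa
Step 2: Contribution B = 30/100 * 10.39 GPa = 3.117 GPa
Step 3: Blend Young's modulus = 8.176 + 3.117 = 11.293 GPa

11.293 GPa


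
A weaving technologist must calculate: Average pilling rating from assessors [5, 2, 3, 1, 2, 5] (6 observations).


Formula: Mean = sum / count
Sum = 5 + 2 + 3 + 1 + 2 + 5 = 18
Mean = 18 / 6 = 3.0

3.0


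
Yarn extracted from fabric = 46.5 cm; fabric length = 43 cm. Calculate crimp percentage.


Formula: Crimp% = ((L_yarn - L_fabric) / L_fabric) * 100
Step 1: Extension = 46.5 - 43 = 3.5 cm
Step 2: Crimp% = (3.5 / 43) * 100
Step 3: Crimp% = 0.081395 * 100 = 8.1395% ≈ 8.1%

8.1%


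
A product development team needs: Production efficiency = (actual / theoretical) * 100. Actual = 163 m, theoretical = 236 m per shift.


Formula: Efficiency% = (Actual output / Theoretical output) * 100
Efficiency% = (163 / 236) * 100
Efficiency% = 0.690678 * 100 = 69.0678% ≈ 69.1%

69.1%


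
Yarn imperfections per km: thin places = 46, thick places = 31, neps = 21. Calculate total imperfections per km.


Formula: Total = thin places + thick places + neps
Total = 46 + 31 + 21
Total = 98 imperfections/km

98 imperfections/km


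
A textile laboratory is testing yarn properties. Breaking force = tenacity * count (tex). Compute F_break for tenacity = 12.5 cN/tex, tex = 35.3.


Formula: Breaking force = Tenacity * Linear density
F = 12.5 cN/tex * 35.3 tex
F = 441.25 cN

441.25 cN


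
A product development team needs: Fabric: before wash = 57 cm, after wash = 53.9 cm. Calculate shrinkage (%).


Formula: Shrinkage% = ((L_before - L_after) / L_before) * 100
Step 1: Shrinkage = 57 - 53.9 = 3.1 cm
Step 2: Shrinkage% = (3.1 / 57) * 100
Step 3: Shrinkage% = 0.054386 * 100 = 5.4386% ≈ 5.4%

5.4%


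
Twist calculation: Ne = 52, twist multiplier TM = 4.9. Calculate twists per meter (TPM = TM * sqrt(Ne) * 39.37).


Formula: TPM = TM * sqrt(Ne) * 39.37
Step 1: sqrt(Ne) = sqrt(52) = 7.2111
Step 2: TM * sqrt(Ne) = 4.9 * 7.2111 = 35.3344
Step 3: TPM = 35.3344 * 39.37 = 1391 twists/m

1391 twists/m


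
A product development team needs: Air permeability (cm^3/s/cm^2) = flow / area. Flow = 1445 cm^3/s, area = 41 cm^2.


Formula: Air Permeability = Airflow / Test Area
AP = 1445 cm^3/s / 41 cm^2
AP = 35.2 cm^3/s/cm^2

35.2 cm^3/s/cm^2


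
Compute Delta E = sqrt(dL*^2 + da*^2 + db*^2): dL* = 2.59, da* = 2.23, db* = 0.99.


Formula: Delta E = sqrt(dL*^2 + da*^2 + db*^2)
Step 1: dL*^2 = 2.59^2 = 6.7081
Step 2: da*^2 = 2.23^2 = 4.9729
Step 3: db*^2 = 0.99^2 = 0.9801
Step 4: Sum = 6.7081 + 4.9729 + 0.9801 = 12.6611
Step 5: Delta E = sqrt(12.6611) = 3.56

3.56 Delta E


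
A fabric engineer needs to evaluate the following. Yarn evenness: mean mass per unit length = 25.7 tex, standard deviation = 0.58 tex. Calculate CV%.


Formula: CV% = (standard deviation / mean) * 100
Step 1: Ratio = 0.58 / 25.7 = 0.022568
Step 2: CV% = 0.022568 * 100 = 2.2568% ≈ 2.3%

2.3%


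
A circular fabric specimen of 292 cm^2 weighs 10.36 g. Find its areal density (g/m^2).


Formula: GSM = mass_g / area_m2
Step 1: Convert area: 292 cm^2 = 292 / 10000 = 0.0292 m^2
Step 2: GSM = 10.36 g / 0.0292 m^2 = 354.8 g/m^2

354.8 g/m^2


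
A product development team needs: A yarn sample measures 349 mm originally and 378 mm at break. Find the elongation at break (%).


Formula: Elongation (%) = ((L_break - L0) / L0) * 100
Step 1: Extension = 378 - 349 = 29 mm
Step 2: Elongation = (29 / 349) * 100
Step 3: Elongation = 0.083095 * 100 = 8.3095% ≈ 8.3%

8.3%


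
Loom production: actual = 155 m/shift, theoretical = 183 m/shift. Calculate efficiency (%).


Formula: Efficiency% = (Actual output / Theoretical output) * 100
Efficiency% = (155 / 183) * 100
Efficiency% = 0.846995 * 100 = 84.6995% ≈ 84.7%

84.7%


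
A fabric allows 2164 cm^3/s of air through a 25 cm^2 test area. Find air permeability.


Formula: Air Permeability = Airflow / Test Area
AP = 2164 cm^3/s / 25 cm^2
AP = 86.6 cm^3/s/cm^2

86.6 cm^3/s/cm^2


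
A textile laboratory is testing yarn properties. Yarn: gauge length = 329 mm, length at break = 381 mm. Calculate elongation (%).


Formula: Elongation (%) = ((L_break - L0) / L0) * 100
Step 1: Extension = 381 - 329 = 52 mm
Step 2: Elongation = (52 / 329) * 100
Step 3: Elongation = 0.158055 * 100 = 15.8055% ≈ 15.8%

15.8%


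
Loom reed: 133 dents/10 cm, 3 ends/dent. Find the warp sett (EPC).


Formula: EPC = (dents per 10 cm * ends per dent) / 10
Step 1: Total ends per 10 cm = 133 * 3 = 399
Step 2: EPC = 399 / 10 = 39.9 ends/cm

39.9 ends/cm


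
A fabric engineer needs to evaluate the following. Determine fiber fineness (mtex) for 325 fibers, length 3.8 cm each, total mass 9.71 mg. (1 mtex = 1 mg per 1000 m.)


Formula: fineness (mtex) = mass (mg) / total length (km) = (mass_mg / total_length_m) * 1000
Step 1: Convert fiber length: 3.8 cm = 0.038 m
Step 2: Total fiber length = 325 * 0.038 = 12.35 m
Step 3: Linear density = 9.71 mg / 12.35 m = 0.7862 mg/m
Step 4: fineness = 0.7862 * 1000 = 786.2 mtex

786.2 mtex


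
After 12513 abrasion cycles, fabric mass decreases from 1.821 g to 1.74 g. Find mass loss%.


Formula: Mass loss% = ((m_before - m_after) / m_before) * 100
Step 1: Mass loss = 1.821 - 1.74 = 0.081 g
Step 2: Ratio = 0.081 / 1.821 = 0.0444811
Step 3: Mass loss% = 0.0444811 * 100 = 4.44811% ≈ 4.45%

4.45%


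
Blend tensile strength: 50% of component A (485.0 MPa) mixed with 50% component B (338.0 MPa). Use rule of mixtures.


Formula: Blend property = (fraction_A * property_A) + (fraction_B * property_B)
Step 1: Contribution A = 50/100 * 485.0 MPa = 242.5 MPa
Step 2: Contribution B = 50/100 * 338.0 MPa = 169.0 MPa
Step 3: Blend tensile strength = 242.5 + 169.0 = 411.5 MPa

411.5 MPa


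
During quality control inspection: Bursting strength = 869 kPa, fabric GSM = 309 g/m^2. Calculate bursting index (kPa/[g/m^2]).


Formula: Bursting Index = Bursting Strength / Fabric GSM
BI = 869 kPa / 309 g/m^2
BI = 2.812 kPa/(g/m^2)

2.812 kPa/(g/m^2)


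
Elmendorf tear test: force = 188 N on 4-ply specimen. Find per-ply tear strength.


Formula: Per-ply strength = Total force / Number of plies
Per-ply = 188 N / 4
Per-ply = 47 N

47 N


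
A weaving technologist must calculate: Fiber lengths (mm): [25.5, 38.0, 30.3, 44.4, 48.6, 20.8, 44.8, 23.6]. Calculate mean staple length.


Formula: Mean = sum of lengths / count
Sum = 25.5 + 38.0 + 30.3 + 44.4 + 48.6 + 20.8 + 44.8 + 23.6
Sum = 276.0 mm
Mean = 276.0 / 8 = 34.50 mm

34.50 mm


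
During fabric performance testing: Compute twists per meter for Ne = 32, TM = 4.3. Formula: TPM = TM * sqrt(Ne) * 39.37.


Formula: TPM = TM * sqrt(Ne) * 39.37
Step 1: sqrt(Ne) = sqrt(32) = 5.6569
Step 2: TM * sqrt(Ne) = 4.3 * 5.6569 = 24.3247
Step 3: TPM = 24.3247 * 39.37 = 958 twists/m

958 twists/m


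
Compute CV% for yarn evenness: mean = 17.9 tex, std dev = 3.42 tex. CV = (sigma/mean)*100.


Formula: CV% = (standard deviation / mean) * 100
Step 1: Ratio = 3.42 / 17.9 = 0.191061
Step 2: CV% = 0.191061 * 100 = 19.1061% ≈ 19.1%

19.1%


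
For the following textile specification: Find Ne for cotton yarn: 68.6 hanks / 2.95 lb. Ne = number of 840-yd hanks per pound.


Formula: Ne = hanks / mass_lb
Substituting: Ne = 68.6 / 2.95
Ne = 23.3

23.3 Ne


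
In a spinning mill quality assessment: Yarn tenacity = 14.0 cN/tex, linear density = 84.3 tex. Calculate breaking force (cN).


Formula: Breaking force = Tenacity * Linear density
F = 14.0 cN/tex * 84.3 tex
F = 1180.20 cN

1180.20 cN


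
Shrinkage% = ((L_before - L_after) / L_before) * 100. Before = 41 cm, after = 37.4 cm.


Formula: Shrinkage% = ((L_before - L_after) / L_before) * 100
Step 1: Shrinkage = 41 - 37.4 = 3.6 cm
Step 2: Shrinkage% = (3.6 / 41) * 100
Step 3: Shrinkage% = 0.087805 * 100 = 8.7805% ≈ 8.8%

8.8%


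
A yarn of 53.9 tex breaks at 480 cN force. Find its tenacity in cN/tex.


Formula: Tenacity = Breaking force / Linear density
Tenacity = 480 cN / 53.9 tex
Tenacity = 8.91 cN/tex

8.91 cN/tex


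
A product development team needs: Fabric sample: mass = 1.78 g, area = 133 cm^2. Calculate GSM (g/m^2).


Formula: GSM = mass_g / area_m2
Step 1: Convert area: 133 cm^2 = 133 / 10000 = 0.0133 m^2
Step 2: GSM = 1.78 g / 0.0133 m^2 = 133.8 g/m^2

133.8 g/m^2


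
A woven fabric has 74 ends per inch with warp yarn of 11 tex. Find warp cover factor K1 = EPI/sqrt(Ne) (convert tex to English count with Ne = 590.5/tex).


Formula: K1 = EPI / sqrt(Ne), with Ne = 590.5 / tex_warp
Step 1: Ne = 590.5 / 11 = 53.682
Step 2: sqrt(Ne) = sqrt(53.682) = 7.3268
Step 3: K1 = 74 / 7.3268 = 10.1

10.1


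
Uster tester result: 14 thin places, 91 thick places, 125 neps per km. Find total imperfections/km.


Formula: Total = thin places + thick places + neps
Total = 14 + 91 + 125
Total = 230 imperfections/km

230 imperfections/km


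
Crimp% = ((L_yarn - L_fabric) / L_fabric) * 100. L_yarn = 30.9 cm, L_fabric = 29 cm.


Formula: Crimp% = ((L_yarn - L_fabric) / L_fabric) * 100
Step 1: Extension = 30.9 - 29 = 1.9 cm
Step 2: Crimp% = (1.9 / 29) * 100
Step 3: Crimp% = 0.065517 * 100 = 6.5517% ≈ 6.6%

6.6%


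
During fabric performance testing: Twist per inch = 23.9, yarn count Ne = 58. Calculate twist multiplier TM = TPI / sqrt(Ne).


Formula: TM = TPI / sqrt(Ne)
Step 1: sqrt(Ne) = sqrt(58) = 7.6158
Step 2: TM = 23.9 / 7.6158 = 3.14

3.14 TM


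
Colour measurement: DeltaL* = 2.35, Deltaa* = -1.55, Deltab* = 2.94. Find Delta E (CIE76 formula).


Formula: Delta E = sqrt(dL*^2 + da*^2 + db*^2)
Step 1: dL*^2 = 2.35^2 = 5.5225
Step 2: da*^2 = (-1.55)^2 = 2.4025
Step 3: db*^2 = 2.94^2 = 8.6436
Step 4: Sum = 5.5225 + 2.4025 + 8.6436 = 16.5686
Step 5: Delta E = sqrt(16.5686) = 4.07

4.07 Delta E


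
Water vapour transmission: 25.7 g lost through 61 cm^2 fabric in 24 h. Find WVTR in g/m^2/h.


Formula: WVTR = mass_loss / (area * time)
Step 1: Convert area: 61 cm^2 = 0.0061 m^2
Step 2: WVTR = 25.7 g / (0.0061 m^2 * 24 h)
Step 3: WVTR = 25.7 / 0.1464 = 175.5 g/m^2/h

175.5 g/m^2/h


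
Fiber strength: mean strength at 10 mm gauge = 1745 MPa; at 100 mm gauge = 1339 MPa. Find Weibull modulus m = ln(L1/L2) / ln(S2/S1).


Formula: m = ln(L1/L2) / ln(S2/S1)
Step 1: ln(L1/L2) = ln(10/100) = -2.30259
Step 2: S2/S1 = 1339/1745 = 0.76734
Step 3: ln(S2/S1) = ln(0.76734) = -0.26483
Step 4: m = -2.30259 / -0.26483 = 8.69

8.69 (Weibull m)


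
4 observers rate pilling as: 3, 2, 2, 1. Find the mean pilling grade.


Formula: Mean = sum / count
Sum = 3 + 2 + 2 + 1 = 8
Mean = 8 / 4 = 2.0

2.0


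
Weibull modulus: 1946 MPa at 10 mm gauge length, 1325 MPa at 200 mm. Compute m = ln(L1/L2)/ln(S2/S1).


Formula: m = ln(L1/L2) / ln(S2/S1)
Step 1: ln(L1/L2) = ln(10/200) = -2.99573
Step 2: S2/S1 = 1325/1946 = 0.68088
Step 3: ln(S2/S1) = ln(0.68088) = -0.38437
Step 4: m = -2.99573 / -0.38437 = 7.79

7.79 (Weibull m)


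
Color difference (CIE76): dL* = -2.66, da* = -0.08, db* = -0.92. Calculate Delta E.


Formula: Delta E = sqrt(dL*^2 + da*^2 + db*^2)
Step 1: dL*^2 = (-2.66)^2 = 7.0756
Step 2: da*^2 = (-0.08)^2 = 0.0064
Step 3: db*^2 = (-0.92)^2 = 0.8464
Step 4: Sum = 7.0756 + 0.0064 + 0.8464 = 7.9284
Step 5: Delta E = sqrt(7.9284) = 2.82

2.82 Delta E


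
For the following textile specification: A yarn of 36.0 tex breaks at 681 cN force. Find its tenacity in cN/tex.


Formula: Tenacity = Breaking force / Linear density
Tenacity = 681 cN / 36.0 tex
Tenacity = 18.92 cN/tex

18.92 cN/tex


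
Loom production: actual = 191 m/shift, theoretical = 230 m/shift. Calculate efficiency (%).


Formula: Efficiency% = (Actual output / Theoretical output) * 100
Efficiency% = (191 / 230) * 100
Efficiency% = 0.830435 * 100 = 83.0435% ≈ 83.0%

83.0%


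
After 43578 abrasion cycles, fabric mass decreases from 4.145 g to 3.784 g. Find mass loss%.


Formula: Mass loss% = ((m_before - m_after) / m_before) * 100
Step 1: Mass loss = 4.145 - 3.784 = 0.361 g
Step 2: Ratio = 0.361 / 4.145 = 0.0870929
Step 3: Mass loss% = 0.0870929 * 100 = 8.70929% ≈ 8.71%

8.71%


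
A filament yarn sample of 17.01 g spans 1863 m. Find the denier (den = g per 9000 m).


Formula: den = (mass_g / length_m) * 9000
Substituting: den = (17.01 / 1863) * 9000
Intermediate: 17.01 / 1863 = 0.00913043 g/m
den = 0.00913043 * 9000 = 82.2 denier

82.2 denier


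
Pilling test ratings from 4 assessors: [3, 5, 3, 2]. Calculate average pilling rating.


Formula: Mean = sum / count
Sum = 3 + 5 + 3 + 2 = 13
Mean = 13 / 4 = 3.3

3.3


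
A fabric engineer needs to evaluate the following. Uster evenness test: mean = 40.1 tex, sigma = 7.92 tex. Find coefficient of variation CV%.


Formula: CV% = (standard deviation / mean) * 100
Step 1: Ratio = 7.92 / 40.1 = 0.197506
Step 2: CV% = 0.197506 * 100 = 19.7506% ≈ 19.8%

19.8%


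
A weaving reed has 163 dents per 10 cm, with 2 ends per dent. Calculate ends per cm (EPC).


Formula: EPC = (dents per 10 cm * ends per dent) / 10
Step 1: Total ends per 10 cm = 163 * 2 = 326
Step 2: EPC = 326 / 10 = 32.6 ends/cm

32.6 ends/cm


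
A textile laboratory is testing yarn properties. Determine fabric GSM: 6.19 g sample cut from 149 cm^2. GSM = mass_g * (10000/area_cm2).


Formula: GSM = mass_g / area_m2
Step 1: Convert area: 149 cm^2 = 149 / 10000 = 0.0149 m^2
Step 2: GSM = 6.19 g / 0.0149 m^2 = 415.4 g/m^2

415.4 g/m^2


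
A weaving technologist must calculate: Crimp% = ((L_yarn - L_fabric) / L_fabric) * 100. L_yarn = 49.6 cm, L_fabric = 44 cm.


Formula: Crimp% = ((L_yarn - L_fabric) / L_fabric) * 100
Step 1: Extension = 49.6 - 44 = 5.6 cm
Step 2: Crimp% = (5.6 / 44) * 100
Step 3: Crimp% = 0.127273 * 100 = 12.7273% ≈ 12.7%

12.7%


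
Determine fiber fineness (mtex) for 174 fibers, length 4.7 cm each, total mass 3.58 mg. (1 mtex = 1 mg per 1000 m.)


Formula: fineness (mtex) = mass (mg) / total length (km) = (mass_mg / total_length_m) * 1000
Step 1: Convert fiber length: 4.7 cm = 0.047 m
Step 2: Total fiber length = 174 * 0.047 = 8.178 m
Step 3: Linear density = 3.58 mg / 8.178 m = 0.4378 mg/m
Step 4: fineness = 0.4378 * 1000 = 437.8 mtex

437.8 mtex


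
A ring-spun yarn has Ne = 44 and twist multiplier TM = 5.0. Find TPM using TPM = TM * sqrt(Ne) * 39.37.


Formula: TPM = TM * sqrt(Ne) * 39.37
Step 1: sqrt(Ne) = sqrt(44) = 6.6332
Step 2: TM * sqrt(Ne) = 5.0 * 6.6332 = 33.166
Step 3: TPM = 33.166 * 39.37 = 1306 twists/m

1306 twists/m


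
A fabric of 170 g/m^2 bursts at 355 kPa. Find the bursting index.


Formula: Bursting Index = Bursting Strength / Fabric GSM
BI = 355 kPa / 170 g/m^2
BI = 2.088 kPa/(g/m^2)

2.088 kPa/(g/m^2)


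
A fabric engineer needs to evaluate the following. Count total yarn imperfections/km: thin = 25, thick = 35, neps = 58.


Formula: Total = thin places + thick places + neps
Total = 25 + 35 + 58
Total = 118 imperfections/km

118 imperfections/km


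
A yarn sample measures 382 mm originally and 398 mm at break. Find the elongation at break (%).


Formula: Elongation (%) = ((L_break - L0) / L0) * 100
Step 1: Extension = 398 - 382 = 16 mm
Step 2: Elongation = (16 / 382) * 100
Step 3: Elongation = 0.041885 * 100 = 4.1885% ≈ 4.2%

4.2%


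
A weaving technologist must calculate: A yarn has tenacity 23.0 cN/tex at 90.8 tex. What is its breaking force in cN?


Formula: Breaking force = Tenacity * Linear density
F = 23.0 cN/tex * 90.8 tex
F = 2088.40 cN

2088.40 cN


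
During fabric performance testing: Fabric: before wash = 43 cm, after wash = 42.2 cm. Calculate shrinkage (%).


Formula: Shrinkage% = ((L_before - L_after) / L_before) * 100
Step 1: Shrinkage = 43 - 42.2 = 0.8 cm
Step 2: Shrinkage% = (0.8 / 43) * 100
Step 3: Shrinkage% = 0.018605 * 100 = 1.8605% ≈ 1.9%

1.9%


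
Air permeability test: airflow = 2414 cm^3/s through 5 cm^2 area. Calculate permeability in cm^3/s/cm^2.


Formula: Air Permeability = Airflow / Test Area
AP = 2414 cm^3/s / 5 cm^2
AP = 482.8 cm^3/s/cm^2

482.8 cm^3/s/cm^2


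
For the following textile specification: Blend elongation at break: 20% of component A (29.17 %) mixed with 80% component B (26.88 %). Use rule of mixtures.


Formula: Blend property = (fraction_A * property_A) + (fraction_B * property_B)
Step 1: Contribution A = 20/100 * 29.17 % = 5.834 %
Step 2: Contribution B = 80/100 * 26.88 % = 21.504 %
Step 3: Blend elongation at break = 5.834 + 21.504 = 27.338 %

27.338 %


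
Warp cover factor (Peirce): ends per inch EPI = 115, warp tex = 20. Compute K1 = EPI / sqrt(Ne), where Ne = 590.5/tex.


Formula: K1 = EPI / sqrt(Ne), with Ne = 590.5 / tex_warp
Step 1: Ne = 590.5 / 20 = 29.525
Step 2: sqrt(Ne) = sqrt(29.525) = 5.4337
Step 3: K1 = 115 / 5.4337 = 21.2

21.2


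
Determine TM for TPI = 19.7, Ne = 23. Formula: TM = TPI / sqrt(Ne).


Formula: TM = TPI / sqrt(Ne)
Step 1: sqrt(Ne) = sqrt(23) = 4.7958
Step 2: TM = 19.7 / 4.7958 = 4.11

4.11 TM


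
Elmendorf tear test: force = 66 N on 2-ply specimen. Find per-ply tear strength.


Formula: Per-ply strength = Total force / Number of plies
Per-ply = 66 N / 2
Per-ply = 33 N

33 N


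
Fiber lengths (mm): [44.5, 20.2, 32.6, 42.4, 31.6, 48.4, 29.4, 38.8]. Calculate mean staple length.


Formula: Mean = sum of lengths / count
Sum = 44.5 + 20.2 + 32.6 + 42.4 + 31.6 + 48.4 + 29.4 + 38.8
Sum = 287.9 mm
Mean = 287.9 / 8 = 35.99 mm

35.99 mm


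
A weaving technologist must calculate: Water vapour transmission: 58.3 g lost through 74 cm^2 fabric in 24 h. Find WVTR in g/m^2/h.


Formula: WVTR = mass_loss / (area * time)
Step 1: Convert area: 74 cm^2 = 0.0074 m^2
Step 2: WVTR = 58.3 g / (0.0074 m^2 * 24 h)
Step 3: WVTR = 58.3 / 0.1776 = 328.3 g/m^2/h

328.3 g/m^2/h


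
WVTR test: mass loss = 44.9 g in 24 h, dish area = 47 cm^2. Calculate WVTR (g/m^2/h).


Formula: WVTR = mass_loss / (area * time)
Step 1: Convert area: 47 cm^2 = 0.0047 m^2
Step 2: WVTR = 44.9 g / (0.0047 m^2 * 24 h)
Step 3: WVTR = 44.9 / 0.1128 = 398.0 g/m^2/h

398.0 g/m^2/h


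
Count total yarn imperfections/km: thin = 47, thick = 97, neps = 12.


Formula: Total = thin places + thick places + neps
Total = 47 + 97 + 12
Total = 156 imperfections/km

156 imperfections/km


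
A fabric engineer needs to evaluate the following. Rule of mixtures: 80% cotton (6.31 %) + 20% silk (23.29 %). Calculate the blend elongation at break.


Formula: Blend property = (fraction_A * property_A) + (fraction_B * property_B)
Step 1: Contribution A = 80/100 * 6.31 % = 5.048 %
Step 2: Contribution B = 20/100 * 23.29 % = 4.658 %
Step 3: Blend elongation at break = 5.048 + 4.658 = 9.706 %

9.706 %


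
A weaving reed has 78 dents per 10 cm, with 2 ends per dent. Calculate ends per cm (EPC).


Formula: EPC = (dents per 10 cm * ends per dent) / 10
Step 1: Total ends per 10 cm = 78 * 2 = 156
Step 2: EPC = 156 / 10 = 15.6 ends/cm

15.6 ends/cm


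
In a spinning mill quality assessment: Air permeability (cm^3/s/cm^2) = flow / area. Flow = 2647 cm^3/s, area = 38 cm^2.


Formula: Air Permeability = Airflow / Test Area
AP = 2647 cm^3/s / 38 cm^2
AP = 69.7 cm^3/s/cm^2

69.7 cm^3/s/cm^2


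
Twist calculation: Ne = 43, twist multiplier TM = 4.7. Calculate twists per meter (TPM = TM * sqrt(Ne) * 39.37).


Formula: TPM = TM * sqrt(Ne) * 39.37
Step 1: sqrt(Ne) = sqrt(43) = 6.5574
Step 2: TM * sqrt(Ne) = 4.7 * 6.5574 = 30.8198
Step 3: TPM = 30.8198 * 39.37 = 1213 twists/m

1213 twists/m


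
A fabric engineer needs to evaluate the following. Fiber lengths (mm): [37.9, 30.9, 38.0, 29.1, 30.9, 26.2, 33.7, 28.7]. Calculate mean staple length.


Formula: Mean = sum of lengths / count
Sum = 37.9 + 30.9 + 38.0 + 29.1 + 30.9 + 26.2 + 33.7 + 28.7
Sum = 255.4 mm
Mean = 255.4 / 8 = 31.93 mm

31.93 mm


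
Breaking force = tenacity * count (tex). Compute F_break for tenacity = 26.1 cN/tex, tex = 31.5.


Formula: Breaking force = Tenacity * Linear density
F = 26.1 cN/tex * 31.5 tex
F = 822.15 cN

822.15 cN


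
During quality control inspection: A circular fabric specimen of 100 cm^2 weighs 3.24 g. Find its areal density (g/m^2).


Formula: GSM = mass_g / area_m2
Step 1: Convert area: 100 cm^2 = 100 / 10000 = 0.01 m^2
Step 2: GSM = 3.24 g / 0.01 m^2 = 324.0 g/m^2

324.0 g/m^2


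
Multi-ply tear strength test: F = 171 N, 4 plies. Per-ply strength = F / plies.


Formula: Per-ply strength = Total force / Number of plies
Per-ply = 171 N / 4
Per-ply = 42.75 N

42.75 N


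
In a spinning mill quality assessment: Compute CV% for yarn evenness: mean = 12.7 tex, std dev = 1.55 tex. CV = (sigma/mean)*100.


Formula: CV% = (standard deviation / mean) * 100
Step 1: Ratio = 1.55 / 12.7 = 0.122047
Step 2: CV% = 0.122047 * 100 = 12.2047% ≈ 12.2%

12.2%


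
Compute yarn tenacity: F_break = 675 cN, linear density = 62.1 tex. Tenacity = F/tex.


Formula: Tenacity = Breaking force / Linear density
Tenacity = 675 cN / 62.1 tex
Tenacity = 10.87 cN/tex

10.87 cN/tex


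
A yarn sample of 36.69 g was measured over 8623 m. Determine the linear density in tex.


Formula: Tex = (mass_g / length_m) * 1000
Substituting: Tex = (36.69 / 8623) * 1000
Intermediate: 36.69 / 8623 = 0.0042549 g/m
Tex = 0.0042549 * 1000 = 4.25 tex

4.25 tex


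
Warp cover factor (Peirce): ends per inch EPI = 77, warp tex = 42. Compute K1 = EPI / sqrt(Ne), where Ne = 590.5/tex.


Formula: K1 = EPI / sqrt(Ne), with Ne = 590.5 / tex_warp
Step 1: Ne = 590.5 / 42 = 14.06
Step 2: sqrt(Ne) = sqrt(14.06) = 3.7497
Step 3: K1 = 77 / 3.7497 = 20.5

20.5


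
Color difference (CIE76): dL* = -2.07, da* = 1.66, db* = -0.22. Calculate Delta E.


Formula: Delta E = sqrt(dL*^2 + da*^2 + db*^2)
Step 1: dL*^2 = (-2.07)^2 = 4.2849
Step 2: da*^2 = 1.66^2 = 2.7556
Step 3: db*^2 = (-0.22)^2 = 0.0484
Step 4: Sum = 4.2849 + 2.7556 + 0.0484 = 7.0889
Step 5: Delta E = sqrt(7.0889) = 2.66

2.66 Delta E


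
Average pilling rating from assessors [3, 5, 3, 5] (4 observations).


Formula: Mean = sum / count
Sum = 3 + 5 + 3 + 5 = 16
Mean = 16 / 4 = 4.0

4.0


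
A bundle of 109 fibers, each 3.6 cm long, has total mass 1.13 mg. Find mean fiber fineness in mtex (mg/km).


Formula: fineness (mtex) = mass (mg) / total length (km) = (mass_mg / total_length_m) * 1000
Step 1: Convert fiber length: 3.6 cm = 0.036 m
Step 2: Total fiber length = 109 * 0.036 = 3.924 m
Step 3: Linear density = 1.13 mg / 3.924 m = 0.2880 mg/m
Step 4: fineness = 0.2880 * 1000 = 288.0 mtex

288.0 mtex


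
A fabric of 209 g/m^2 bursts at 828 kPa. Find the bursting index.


Formula: Bursting Index = Bursting Strength / Fabric GSM
BI = 828 kPa / 209 g/m^2
BI = 3.962 kPa/(g/m^2)

3.962 kPa/(g/m^2)


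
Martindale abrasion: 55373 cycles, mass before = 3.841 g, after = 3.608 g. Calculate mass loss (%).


Formula: Mass loss% = ((m_before - m_after) / m_before) * 100
Step 1: Mass loss = 3.841 - 3.608 = 0.233 g
Step 2: Ratio = 0.233 / 3.841 = 0.0606613
Step 3: Mass loss% = 0.0606613 * 100 = 6.06613% ≈ 6.07%

6.07%


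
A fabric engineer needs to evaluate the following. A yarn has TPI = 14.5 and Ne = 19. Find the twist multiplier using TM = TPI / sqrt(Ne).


Formula: TM = TPI / sqrt(Ne)
Step 1: sqrt(Ne) = sqrt(19) = 4.3589
Step 2: TM = 14.5 / 4.3589 = 3.33

3.33 TM


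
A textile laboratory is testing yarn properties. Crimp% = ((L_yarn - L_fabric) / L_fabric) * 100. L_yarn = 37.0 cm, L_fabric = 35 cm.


Formula: Crimp% = ((L_yarn - L_fabric) / L_fabric) * 100
Step 1: Extension = 37.0 - 35 = 2.0 cm
Step 2: Crimp% = (2.0 / 35) * 100
Step 3: Crimp% = 0.057143 * 100 = 5.7143% ≈ 5.7%

5.7%


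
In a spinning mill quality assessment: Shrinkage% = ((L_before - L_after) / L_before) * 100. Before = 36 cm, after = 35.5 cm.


Formula: Shrinkage% = ((L_before - L_after) / L_before) * 100
Step 1: Shrinkage = 36 - 35.5 = 0.5 cm
Step 2: Shrinkage% = (0.5 / 36) * 100
Step 3: Shrinkage% = 0.013889 * 100 = 1.3889% ≈ 1.4%

1.4%


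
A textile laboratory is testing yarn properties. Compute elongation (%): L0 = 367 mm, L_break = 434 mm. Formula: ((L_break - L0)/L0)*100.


Formula: Elongation (%) = ((L_break - L0) / L0) * 100
Step 1: Extension = 434 - 367 = 67 mm
Step 2: Elongation = (67 / 367) * 100
Step 3: Elongation = 0.182561 * 100 = 18.2561% ≈ 18.3%

18.3%


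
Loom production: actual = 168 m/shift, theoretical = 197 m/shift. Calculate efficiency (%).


Formula: Efficiency% = (Actual output / Theoretical output) * 100
Efficiency% = (168 / 197) * 100
Efficiency% = 0.852792 * 100 = 85.2792% ≈ 85.3%

85.3%


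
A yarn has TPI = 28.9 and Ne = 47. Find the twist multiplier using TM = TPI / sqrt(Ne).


Formula: TM = TPI / sqrt(Ne)
Step 1: sqrt(Ne) = sqrt(47) = 6.8557
Step 2: TM = 28.9 / 6.8557 = 4.22

4.22 TM


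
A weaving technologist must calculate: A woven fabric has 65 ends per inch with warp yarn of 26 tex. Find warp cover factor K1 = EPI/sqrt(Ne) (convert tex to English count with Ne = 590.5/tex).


Formula: K1 = EPI / sqrt(Ne), with Ne = 590.5 / tex_warp
Step 1: Ne = 590.5 / 26 = 22.712
Step 2: sqrt(Ne) = sqrt(22.712) = 4.7657
Step 3: K1 = 65 / 4.7657 = 13.6

13.6


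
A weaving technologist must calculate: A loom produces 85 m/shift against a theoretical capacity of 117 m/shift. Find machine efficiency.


Formula: Efficiency% = (Actual output / Theoretical output) * 100
Efficiency% = (85 / 117) * 100
Efficiency% = 0.726496 * 100 = 72.6496% ≈ 72.6%

72.6%


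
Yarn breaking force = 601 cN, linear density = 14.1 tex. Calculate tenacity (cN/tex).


Formula: Tenacity = Breaking force / Linear density
Tenacity = 601 cN / 14.1 tex
Tenacity = 42.62 cN/tex

42.62 cN/tex


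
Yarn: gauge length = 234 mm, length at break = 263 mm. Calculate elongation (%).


Formula: Elongation (%) = ((L_break - L0) / L0) * 100
Step 1: Extension = 263 - 234 = 29 mm
Step 2: Elongation = (29 / 234) * 100
Step 3: Elongation = 0.123932 * 100 = 12.3932% ≈ 12.4%

12.4%


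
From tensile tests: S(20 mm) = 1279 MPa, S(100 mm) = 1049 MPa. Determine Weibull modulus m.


Formula: m = ln(L1/L2) / ln(S2/S1)
Step 1: ln(L1/L2) = ln(20/100) = -1.60944
Step 2: S2/S1 = 1049/1279 = 0.82017
Step 3: ln(S2/S1) = ln(0.82017) = -0.19824
Step 4: m = -1.60944 / -0.19824 = 8.12

8.12 (Weibull m)


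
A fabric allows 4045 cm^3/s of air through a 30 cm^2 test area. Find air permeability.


Formula: Air Permeability = Airflow / Test Area
AP = 4045 cm^3/s / 30 cm^2
AP = 134.8 cm^3/s/cm^2

134.8 cm^3/s/cm^2


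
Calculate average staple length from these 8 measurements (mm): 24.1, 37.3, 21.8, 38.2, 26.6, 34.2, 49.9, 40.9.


Formula: Mean = sum of lengths / count
Sum = 24.1 + 37.3 + 21.8 + 38.2 + 26.6 + 34.2 + 49.9 + 40.9
Sum = 273.0 mm
Mean = 273.0 / 8 = 34.13 mm

34.13 mm


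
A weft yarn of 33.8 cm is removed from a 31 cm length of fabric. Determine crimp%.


Formula: Crimp% = ((L_yarn - L_fabric) / L_fabric) * 100
Step 1: Extension = 33.8 - 31 = 2.8 cm
Step 2: Crimp% = (2.8 / 31) * 100
Step 3: Crimp% = 0.090323 * 100 = 9.0323% ≈ 9.0%

9.0%


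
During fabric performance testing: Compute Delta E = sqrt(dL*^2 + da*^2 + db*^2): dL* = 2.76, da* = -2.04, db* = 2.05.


Formula: Delta E = sqrt(dL*^2 + da*^2 + db*^2)
Step 1: dL*^2 = 2.76^2 = 7.6176
Step 2: da*^2 = (-2.04)^2 = 4.1616
Step 3: db*^2 = 2.05^2 = 4.2025
Step 4: Sum = 7.6176 + 4.1616 + 4.2025 = 15.9817
Step 5: Delta E = sqrt(15.9817) = 4.0

4.0 Delta E


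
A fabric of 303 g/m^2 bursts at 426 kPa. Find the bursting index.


Formula: Bursting Index = Bursting Strength / Fabric GSM
BI = 426 kPa / 303 g/m^2
BI = 1.406 kPa/(g/m^2)

1.406 kPa/(g/m^2)


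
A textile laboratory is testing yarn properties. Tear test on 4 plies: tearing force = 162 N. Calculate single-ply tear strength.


Formula: Per-ply strength = Total force / Number of plies
Per-ply = 162 N / 4
Per-ply = 40.5 N

40.5 N


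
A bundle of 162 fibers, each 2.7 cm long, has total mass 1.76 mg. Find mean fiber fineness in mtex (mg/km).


Formula: fineness (mtex) = mass (mg) / total length (km) = (mass_mg / total_length_m) * 1000
Step 1: Convert fiber length: 2.7 cm = 0.027 m
Step 2: Total fiber length = 162 * 0.027 = 4.374 m
Step 3: Linear density = 1.76 mg / 4.374 m = 0.4024 mg/m
Step 4: fineness = 0.4024 * 1000 = 402.4 mtex

402.4 mtex


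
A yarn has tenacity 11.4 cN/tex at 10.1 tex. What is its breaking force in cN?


Formula: Breaking force = Tenacity * Linear density
F = 11.4 cN/tex * 10.1 tex
F = 115.14 cN

115.14 cN


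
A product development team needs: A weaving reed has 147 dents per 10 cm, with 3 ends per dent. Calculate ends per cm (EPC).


Formula: EPC = (dents per 10 cm * ends per dent) / 10
Step 1: Total ends per 10 cm = 147 * 3 = 441
Step 2: EPC = 441 / 10 = 44.1 ends/cm

44.1 ends/cm


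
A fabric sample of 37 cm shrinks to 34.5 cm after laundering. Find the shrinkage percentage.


Formula: Shrinkage% = ((L_before - L_after) / L_before) * 100
Step 1: Shrinkage = 37 - 34.5 = 2.5 cm
Step 2: Shrinkage% = (2.5 / 37) * 100
Step 3: Shrinkage% = 0.067568 * 100 = 6.7568% ≈ 6.8%

6.8%


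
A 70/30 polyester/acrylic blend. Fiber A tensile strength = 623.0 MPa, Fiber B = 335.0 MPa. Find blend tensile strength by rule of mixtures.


Formula: Blend property = (fraction_A * property_A) + (fraction_B * property_B)
Step 1: Contribution A = 70/100 * 623.0 MPa = 436.1 MPa
Step 2: Contribution B = 30/100 * 335.0 MPa = 100.5 MPa
Step 3: Blend tensile strength = 436.1 + 100.5 = 536.6 MPa

536.6 MPa


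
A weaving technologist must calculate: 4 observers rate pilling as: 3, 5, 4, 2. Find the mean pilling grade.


Formula: Mean = sum / count
Sum = 3 + 5 + 4 + 2 = 14
Mean = 14 / 4 = 3.5

3.5


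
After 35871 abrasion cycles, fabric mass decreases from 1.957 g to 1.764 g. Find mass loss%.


Formula: Mass loss% = ((m_before - m_after) / m_before) * 100
Step 1: Mass loss = 1.957 - 1.764 = 0.193 g
Step 2: Ratio = 0.193 / 1.957 = 0.0986203
Step 3: Mass loss% = 0.0986203 * 100 = 9.86203% ≈ 9.86%

9.86%


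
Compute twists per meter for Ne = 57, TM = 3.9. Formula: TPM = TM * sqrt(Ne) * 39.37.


Formula: TPM = TM * sqrt(Ne) * 39.37
Step 1: sqrt(Ne) = sqrt(57) = 7.5498
Step 2: TM * sqrt(Ne) = 3.9 * 7.5498 = 29.4442
Step 3: TPM = 29.4442 * 39.37 = 1159 twists/m

1159 twists/m


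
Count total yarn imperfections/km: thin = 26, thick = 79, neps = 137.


Formula: Total = thin places + thick places + neps
Total = 26 + 79 + 137
Total = 242 imperfections/km

242 imperfections/km


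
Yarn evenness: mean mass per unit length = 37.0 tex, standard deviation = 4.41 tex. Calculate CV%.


Formula: CV% = (standard deviation / mean) * 100
Step 1: Ratio = 4.41 / 37.0 = 0.119189
Step 2: CV% = 0.119189 * 100 = 11.9189% ≈ 11.9%

11.9%


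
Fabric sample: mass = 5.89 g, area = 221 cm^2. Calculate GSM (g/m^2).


Formula: GSM = mass_g / area_m2
Step 1: Convert area: 221 cm^2 = 221 / 10000 = 0.0221 m^2
Step 2: GSM = 5.89 g / 0.0221 m^2 = 266.5 g/m^2

266.5 g/m^2


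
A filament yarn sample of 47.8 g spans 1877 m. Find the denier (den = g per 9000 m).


Formula: den = (mass_g / length_m) * 9000
Substituting: den = (47.8 / 1877) * 9000
Intermediate: 47.8 / 1877 = 0.02546617 g/m
den = 0.02546617 * 9000 = 229.2 denier

229.2 denier


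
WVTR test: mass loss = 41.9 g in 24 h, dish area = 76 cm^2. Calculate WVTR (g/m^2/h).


Formula: WVTR = mass_loss / (area * time)
Step 1: Convert area: 76 cm^2 = 0.0076 m^2
Step 2: WVTR = 41.9 g / (0.0076 m^2 * 24 h)
Step 3: WVTR = 41.9 / 0.1824 = 229.7 g/m^2/h

229.7 g/m^2/h


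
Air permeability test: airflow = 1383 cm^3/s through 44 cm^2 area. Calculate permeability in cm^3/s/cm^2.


Formula: Air Permeability = Airflow / Test Area
AP = 1383 cm^3/s / 44 cm^2
AP = 31.4 cm^3/s/cm^2

31.4 cm^3/s/cm^2


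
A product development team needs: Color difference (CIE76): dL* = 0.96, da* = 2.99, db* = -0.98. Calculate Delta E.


Formula: Delta E = sqrt(dL*^2 + da*^2 + db*^2)
Step 1: dL*^2 = 0.96^2 = 0.9216
Step 2: da*^2 = 2.99^2 = 8.9401
Step 3: db*^2 = (-0.98)^2 = 0.9604
Step 4: Sum = 0.9216 + 8.9401 + 0.9604 = 10.8221
Step 5: Delta E = sqrt(10.8221) = 3.29

3.29 Delta E


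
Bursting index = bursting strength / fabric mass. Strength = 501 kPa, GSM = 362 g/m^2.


Formula: Bursting Index = Bursting Strength / Fabric GSM
BI = 501 kPa / 362 g/m^2
BI = 1.384 kPa/(g/m^2)

1.384 kPa/(g/m^2)


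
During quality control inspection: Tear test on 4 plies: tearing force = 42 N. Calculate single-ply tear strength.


Formula: Per-ply strength = Total force / Number of plies
Per-ply = 42 N / 4
Per-ply = 10.5 N

10.5 N


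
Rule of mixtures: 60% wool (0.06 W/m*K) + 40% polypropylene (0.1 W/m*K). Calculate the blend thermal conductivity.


Formula: Blend property = (fraction_A * property_A) + (fraction_B * property_B)
Step 1: Contribution A = 60/100 * 0.06 W/m*K = 0.036 W/m*K
Step 2: Contribution B = 40/100 * 0.1 W/m*K = 0.04 W/m*K
Step 3: Blend thermal conductivity = 0.036 + 0.04 = 0.076 W/m*K

0.076 W/m*K


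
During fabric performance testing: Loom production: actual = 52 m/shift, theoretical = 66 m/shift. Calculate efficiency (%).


Formula: Efficiency% = (Actual output / Theoretical output) * 100
Efficiency% = (52 / 66) * 100
Efficiency% = 0.787879 * 100 = 78.7879% ≈ 78.8%

78.8%


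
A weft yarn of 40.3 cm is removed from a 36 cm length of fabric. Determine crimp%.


Formula: Crimp% = ((L_yarn - L_fabric) / L_fabric) * 100
Step 1: Extension = 40.3 - 36 = 4.3 cm
Step 2: Crimp% = (4.3 / 36) * 100
Step 3: Crimp% = 0.119444 * 100 = 11.9444% ≈ 11.9%

11.9%


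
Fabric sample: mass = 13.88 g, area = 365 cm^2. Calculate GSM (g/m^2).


Formula: GSM = mass_g / area_m2
Step 1: Convert area: 365 cm^2 = 365 / 10000 = 0.0365 m^2
Step 2: GSM = 13.88 g / 0.0365 m^2 = 380.3 g/m^2

380.3 g/m^2


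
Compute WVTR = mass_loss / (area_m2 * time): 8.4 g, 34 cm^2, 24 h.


Formula: WVTR = mass_loss / (area * time)
Step 1: Convert area: 34 cm^2 = 0.0034 m^2
Step 2: WVTR = 8.4 g / (0.0034 m^2 * 24 h)
Step 3: WVTR = 8.4 / 0.0816 = 102.9 g/m^2/h

102.9 g/m^2/h


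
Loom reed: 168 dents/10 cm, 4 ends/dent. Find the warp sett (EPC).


Formula: EPC = (dents per 10 cm * ends per dent) / 10
Step 1: Total ends per 10 cm = 168 * 4 = 672
Step 2: EPC = 672 / 10 = 67.2 ends/cm

67.2 ends/cm


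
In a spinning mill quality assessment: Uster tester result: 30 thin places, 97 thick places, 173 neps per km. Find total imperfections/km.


Formula: Total = thin places + thick places + neps
Total = 30 + 97 + 173
Total = 300 imperfections/km

300 imperfections/km


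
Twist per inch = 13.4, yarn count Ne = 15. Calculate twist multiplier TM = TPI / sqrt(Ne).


Formula: TM = TPI / sqrt(Ne)
Step 1: sqrt(Ne) = sqrt(15) = 3.873
Step 2: TM = 13.4 / 3.873 = 3.46

3.46 TM
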